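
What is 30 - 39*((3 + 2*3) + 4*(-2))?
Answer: -9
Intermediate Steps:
30 - 39*((3 + 2*3) + 4*(-2)) = 30 - 39*((3 + 6) - 8) = 30 - 39*(9 - 8) = 30 - 39*1 = 30 - 39 = -9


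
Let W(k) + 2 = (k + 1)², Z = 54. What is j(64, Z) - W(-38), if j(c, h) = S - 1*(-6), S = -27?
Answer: -1388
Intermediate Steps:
W(k) = -2 + (1 + k)² (W(k) = -2 + (k + 1)² = -2 + (1 + k)²)
j(c, h) = -21 (j(c, h) = -27 - 1*(-6) = -27 + 6 = -21)
j(64, Z) - W(-38) = -21 - (-2 + (1 - 38)²) = -21 - (-2 + (-37)²) = -21 - (-2 + 1369) = -21 - 1*1367 = -21 - 1367 = -1388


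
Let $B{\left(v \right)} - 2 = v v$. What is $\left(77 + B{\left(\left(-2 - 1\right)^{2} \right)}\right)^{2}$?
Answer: $25600$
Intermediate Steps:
$B{\left(v \right)} = 2 + v^{2}$ ($B{\left(v \right)} = 2 + v v = 2 + v^{2}$)
$\left(77 + B{\left(\left(-2 - 1\right)^{2} \right)}\right)^{2} = \left(77 + \left(2 + \left(\left(-2 - 1\right)^{2}\right)^{2}\right)\right)^{2} = \left(77 + \left(2 + \left(\left(-3\right)^{2}\right)^{2}\right)\right)^{2} = \left(77 + \left(2 + 9^{2}\right)\right)^{2} = \left(77 + \left(2 + 81\right)\right)^{2} = \left(77 + 83\right)^{2} = 160^{2} = 25600$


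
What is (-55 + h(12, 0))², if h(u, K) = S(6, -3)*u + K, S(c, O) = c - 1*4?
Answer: 961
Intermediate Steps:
S(c, O) = -4 + c (S(c, O) = c - 4 = -4 + c)
h(u, K) = K + 2*u (h(u, K) = (-4 + 6)*u + K = 2*u + K = K + 2*u)
(-55 + h(12, 0))² = (-55 + (0 + 2*12))² = (-55 + (0 + 24))² = (-55 + 24)² = (-31)² = 961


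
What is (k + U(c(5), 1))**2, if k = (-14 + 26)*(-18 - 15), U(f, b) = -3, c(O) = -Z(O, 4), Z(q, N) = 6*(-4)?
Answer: 159201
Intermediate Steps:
Z(q, N) = -24
c(O) = 24 (c(O) = -1*(-24) = 24)
k = -396 (k = 12*(-33) = -396)
(k + U(c(5), 1))**2 = (-396 - 3)**2 = (-399)**2 = 159201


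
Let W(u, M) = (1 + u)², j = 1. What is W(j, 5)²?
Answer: 16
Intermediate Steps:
W(j, 5)² = ((1 + 1)²)² = (2²)² = 4² = 16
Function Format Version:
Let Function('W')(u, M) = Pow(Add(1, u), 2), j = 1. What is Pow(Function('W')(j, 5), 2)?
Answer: 16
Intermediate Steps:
Pow(Function('W')(j, 5), 2) = Pow(Pow(Add(1, 1), 2), 2) = Pow(Pow(2, 2), 2) = Pow(4, 2) = 16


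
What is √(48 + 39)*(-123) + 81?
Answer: 81 - 123*√87 ≈ -1066.3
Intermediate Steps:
√(48 + 39)*(-123) + 81 = √87*(-123) + 81 = -123*√87 + 81 = 81 - 123*√87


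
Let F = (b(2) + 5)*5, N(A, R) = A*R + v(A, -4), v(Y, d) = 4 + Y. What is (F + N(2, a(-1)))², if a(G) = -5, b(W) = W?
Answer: 961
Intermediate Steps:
N(A, R) = 4 + A + A*R (N(A, R) = A*R + (4 + A) = 4 + A + A*R)
F = 35 (F = (2 + 5)*5 = 7*5 = 35)
(F + N(2, a(-1)))² = (35 + (4 + 2 + 2*(-5)))² = (35 + (4 + 2 - 10))² = (35 - 4)² = 31² = 961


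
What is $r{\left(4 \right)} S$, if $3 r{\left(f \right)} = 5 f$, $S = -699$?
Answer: $-4660$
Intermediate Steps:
$r{\left(f \right)} = \frac{5 f}{3}$
$r{\left(4 \right)} S = \frac{5}{3} \cdot 4 \left(-699\right) = \frac{20}{3} \left(-699\right) = -4660$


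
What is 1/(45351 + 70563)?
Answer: 1/115914 ≈ 8.6271e-6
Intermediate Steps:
1/(45351 + 70563) = 1/115914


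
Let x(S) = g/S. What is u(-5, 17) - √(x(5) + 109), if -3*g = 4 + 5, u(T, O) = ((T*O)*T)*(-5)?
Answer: -2125 - √2710/5 ≈ -2135.4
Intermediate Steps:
u(T, O) = -5*O*T² (u(T, O) = ((O*T)*T)*(-5) = (O*T²)*(-5) = -5*O*T²)
g = -3 (g = -(4 + 5)/3 = -⅓*9 = -3)
x(S) = -3/S
u(-5, 17) - √(x(5) + 109) = -5*17*(-5)² - √(-3/5 + 109) = -5*17*25 - √(-3*⅕ + 109) = -2125 - √(-⅗ + 109) = -2125 - √(542/5) = -2125 - √2710/5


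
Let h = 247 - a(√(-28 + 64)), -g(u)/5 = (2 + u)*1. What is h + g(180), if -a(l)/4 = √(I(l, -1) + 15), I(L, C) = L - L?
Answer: -663 + 4*√15 ≈ -647.51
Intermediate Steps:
I(L, C) = 0
a(l) = -4*√15 (a(l) = -4*√(0 + 15) = -4*√15)
g(u) = -10 - 5*u (g(u) = -5*(2 + u) = -10 - 5*u)
h = 247 + 4*√15 (h = 247 - (-4)*√15 = 247 + 4*√15 ≈ 262.49)
h + g(180) = (247 + 4*√15) + (-10 - 5*180) = (247 + 4*√15) + (-10 - 900) = (247 + 4*√15) - 910 = -663 + 4*√15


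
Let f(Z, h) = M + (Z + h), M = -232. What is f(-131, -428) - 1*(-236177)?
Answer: 235386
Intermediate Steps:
f(Z, h) = -232 + Z + h (f(Z, h) = -232 + (Z + h) = -232 + Z + h)
f(-131, -428) - 1*(-236177) = (-232 - 131 - 428) - 1*(-236177) = -791 + 236177 = 235386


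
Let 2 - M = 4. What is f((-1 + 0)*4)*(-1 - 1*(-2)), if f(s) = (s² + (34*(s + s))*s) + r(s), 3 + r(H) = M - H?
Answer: 1103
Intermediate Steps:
M = -2 (M = 2 - 1*4 = 2 - 4 = -2)
r(H) = -5 - H (r(H) = -3 + (-2 - H) = -5 - H)
f(s) = -5 - s + 69*s² (f(s) = (s² + (34*(s + s))*s) + (-5 - s) = (s² + (34*(2*s))*s) + (-5 - s) = (s² + (68*s)*s) + (-5 - s) = (s² + 68*s²) + (-5 - s) = 69*s² + (-5 - s) = -5 - s + 69*s²)
f((-1 + 0)*4)*(-1 - 1*(-2)) = (-5 - (-1 + 0)*4 + 69*((-1 + 0)*4)²)*(-1 - 1*(-2)) = (-5 - (-1)*4 + 69*(-1*4)²)*(-1 + 2) = (-5 - 1*(-4) + 69*(-4)²)*1 = (-5 + 4 + 69*16)*1 = (-5 + 4 + 1104)*1 = 1103*1 = 1103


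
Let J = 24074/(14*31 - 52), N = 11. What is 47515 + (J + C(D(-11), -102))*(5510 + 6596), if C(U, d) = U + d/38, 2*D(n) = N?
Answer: 3064815614/3629 ≈ 8.4453e+5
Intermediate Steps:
D(n) = 11/2 (D(n) = (1/2)*11 = 11/2)
C(U, d) = U + d/38 (C(U, d) = U + d*(1/38) = U + d/38)
J = 12037/191 (J = 24074/(434 - 52) = 24074/382 = 24074*(1/382) = 12037/191 ≈ 63.021)
47515 + (J + C(D(-11), -102))*(5510 + 6596) = 47515 + (12037/191 + (11/2 + (1/38)*(-102)))*(5510 + 6596) = 47515 + (12037/191 + (11/2 - 51/19))*12106 = 47515 + (12037/191 + 107/38)*12106 = 47515 + (477843/7258)*12106 = 47515 + 2892383679/3629 = 3064815614/3629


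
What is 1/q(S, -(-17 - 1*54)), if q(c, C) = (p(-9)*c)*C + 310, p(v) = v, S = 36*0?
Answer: 1/310 ≈ 0.0032258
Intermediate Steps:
S = 0
q(c, C) = 310 - 9*C*c (q(c, C) = (-9*c)*C + 310 = -9*C*c + 310 = 310 - 9*C*c)
1/q(S, -(-17 - 1*54)) = 1/(310 - 9*(-(-17 - 1*54))*0) = 1/(310 - 9*(-(-17 - 54))*0) = 1/(310 - 9*(-1*(-71))*0) = 1/(310 - 9*71*0) = 1/(310 + 0) = 1/310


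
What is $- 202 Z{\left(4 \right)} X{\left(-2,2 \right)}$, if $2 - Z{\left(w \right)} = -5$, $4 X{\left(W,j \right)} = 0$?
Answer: $0$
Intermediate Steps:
$X{\left(W,j \right)} = 0$ ($X{\left(W,j \right)} = \frac{1}{4} \cdot 0 = 0$)
$Z{\left(w \right)} = 7$ ($Z{\left(w \right)} = 2 - -5 = 2 + 5 = 7$)
$- 202 Z{\left(4 \right)} X{\left(-2,2 \right)} = \left(-202\right) 7 \cdot 0 = \left(-1414\right) 0 = 0$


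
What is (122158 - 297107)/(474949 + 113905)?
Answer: -174949/588854 ≈ -0.29710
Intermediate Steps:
(122158 - 297107)/(474949 + 113905) = -174949/588854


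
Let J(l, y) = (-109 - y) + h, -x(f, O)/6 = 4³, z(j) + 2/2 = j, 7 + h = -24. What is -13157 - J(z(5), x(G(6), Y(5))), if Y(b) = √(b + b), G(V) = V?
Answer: -13401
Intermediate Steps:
h = -31 (h = -7 - 24 = -31)
z(j) = -1 + j
Y(b) = √2*√b (Y(b) = √(2*b) = √2*√b)
x(f, O) = -384 (x(f, O) = -6*4³ = -6*64 = -384)
J(l, y) = -140 - y (J(l, y) = (-109 - y) - 31 = -140 - y)
-13157 - J(z(5), x(G(6), Y(5))) = -13157 - (-140 - 1*(-384)) = -13157 - (-140 + 384) = -13157 - 1*244 = -13157 - 244 = -13401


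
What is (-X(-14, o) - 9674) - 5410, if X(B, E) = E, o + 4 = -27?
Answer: -15053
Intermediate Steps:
o = -31 (o = -4 - 27 = -31)
(-X(-14, o) - 9674) - 5410 = (-1*(-31) - 9674) - 5410 = (31 - 9674) - 5410 = -9643 - 5410 = -15053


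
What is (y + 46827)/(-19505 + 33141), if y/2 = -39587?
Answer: -4621/1948 ≈ -2.3722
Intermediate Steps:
y = -79174 (y = 2*(-39587) = -79174)
(y + 46827)/(-19505 + 33141) = (-79174 + 46827)/(-19505 + 33141) = -32347/13636 = -32347*1/13636 = -4621/1948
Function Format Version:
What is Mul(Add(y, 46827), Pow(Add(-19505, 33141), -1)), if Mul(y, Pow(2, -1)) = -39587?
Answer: Rational(-4621, 1948) ≈ -2.3722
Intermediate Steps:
y = -79174 (y = Mul(2, -39587) = -79174)
Mul(Add(y, 46827), Pow(Add(-19505, 33141), -1)) = Mul(Add(-79174, 46827), Pow(Add(-19505, 33141), -1)) = Mul(-32347, Pow(13636, -1)) = Mul(-32347, Rational(1, 13636)) = Rational(-4621, 1948)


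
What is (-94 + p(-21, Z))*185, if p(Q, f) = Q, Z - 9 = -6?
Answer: -21275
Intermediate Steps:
Z = 3 (Z = 9 - 6 = 3)
(-94 + p(-21, Z))*185 = (-94 - 21)*185 = -115*185 = -21275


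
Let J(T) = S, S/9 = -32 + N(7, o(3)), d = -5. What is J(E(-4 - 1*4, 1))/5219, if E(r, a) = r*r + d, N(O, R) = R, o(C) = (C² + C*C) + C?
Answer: -99/5219 ≈ -0.018969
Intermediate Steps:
o(C) = C + 2*C² (o(C) = (C² + C²) + C = 2*C² + C = C + 2*C²)
E(r, a) = -5 + r² (E(r, a) = r*r - 5 = r² - 5 = -5 + r²)
S = -99 (S = 9*(-32 + 3*(1 + 2*3)) = 9*(-32 + 3*(1 + 6)) = 9*(-32 + 3*7) = 9*(-32 + 21) = 9*(-11) = -99)
J(T) = -99
J(E(-4 - 1*4, 1))/5219 = -99/5219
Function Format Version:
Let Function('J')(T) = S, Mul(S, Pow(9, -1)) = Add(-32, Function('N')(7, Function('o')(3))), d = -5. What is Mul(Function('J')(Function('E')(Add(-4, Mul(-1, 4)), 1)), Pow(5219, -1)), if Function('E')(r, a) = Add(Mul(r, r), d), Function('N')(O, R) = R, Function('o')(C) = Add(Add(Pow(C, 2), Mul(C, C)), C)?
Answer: Rational(-99, 5219) ≈ -0.018969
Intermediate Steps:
Function('o')(C) = Add(C, Mul(2, Pow(C, 2))) (Function('o')(C) = Add(Add(Pow(C, 2), Pow(C, 2)), C) = Add(Mul(2, Pow(C, 2)), C) = Add(C, Mul(2, Pow(C, 2))))
Function('E')(r, a) = Add(-5, Pow(r, 2)) (Function('E')(r, a) = Add(Mul(r, r), -5) = Add(Pow(r, 2), -5) = Add(-5, Pow(r, 2)))
S = -99 (S = Mul(9, Add(-32, Mul(3, Add(1, Mul(2, 3))))) = Mul(9, Add(-32, Mul(3, Add(1, 6)))) = Mul(9, Add(-32, Mul(3, 7))) = Mul(9, Add(-32, 21)) = Mul(9, -11) = -99)
Function('J')(T) = -99
Mul(Function('J')(Function('E')(Add(-4, Mul(-1, 4)), 1)), Pow(5219, -1)) = Mul(-99, Pow(5219, -1)) = Mul(-99, Rational(1, 5219)) = Rational(-99, 5219)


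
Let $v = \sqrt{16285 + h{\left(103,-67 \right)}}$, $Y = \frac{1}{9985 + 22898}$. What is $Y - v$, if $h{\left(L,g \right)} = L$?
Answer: $\frac{1}{32883} - 2 \sqrt{4097} \approx -128.02$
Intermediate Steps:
$Y = \frac{1}{32883} \approx 3.0411 \cdot 10^{-5}$
$v = 2 \sqrt{4097}$ ($v = \sqrt{16285 + 103} = \sqrt{16388} = 2 \sqrt{4097} \approx 128.02$)
$Y - v = \frac{1}{32883} - 2 \sqrt{4097}$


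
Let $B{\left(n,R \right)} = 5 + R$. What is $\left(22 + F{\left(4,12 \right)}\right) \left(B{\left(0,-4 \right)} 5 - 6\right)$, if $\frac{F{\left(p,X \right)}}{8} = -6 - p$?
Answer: $58$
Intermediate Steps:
$F{\left(p,X \right)} = -48 - 8 p$ ($F{\left(p,X \right)} = 8 \left(-6 - p\right) = -48 - 8 p$)
$\left(22 + F{\left(4,12 \right)}\right) \left(B{\left(0,-4 \right)} 5 - 6\right) = \left(22 - 80\right) \left(\left(5 - 4\right) 5 - 6\right) = \left(22 - 80\right) \left(1 \cdot 5 - 6\right) = \left(22 - 80\right) \left(5 - 6\right) = \left(-58\right) \left(-1\right) = 58$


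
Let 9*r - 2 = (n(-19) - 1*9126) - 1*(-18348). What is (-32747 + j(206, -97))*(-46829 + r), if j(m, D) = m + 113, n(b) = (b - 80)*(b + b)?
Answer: 13246027300/9 ≈ 1.4718e+9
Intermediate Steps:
n(b) = 2*b*(-80 + b) (n(b) = (-80 + b)*(2*b) = 2*b*(-80 + b))
j(m, D) = 113 + m
r = 12986/9 (r = 2/9 + ((2*(-19)*(-80 - 19) - 1*9126) - 1*(-18348))/9 = 2/9 + ((2*(-19)*(-99) - 9126) + 18348)/9 = 2/9 + ((3762 - 9126) + 18348)/9 = 2/9 + (-5364 + 18348)/9 = 2/9 + (1/9)*12984 = 2/9 + 4328/3 = 12986/9 ≈ 1442.9)
(-32747 + j(206, -97))*(-46829 + r) = (-32747 + (113 + 206))*(-46829 + 12986/9) = (-32747 + 319)*(-408475/9) = -32428*(-408475/9) = 13246027300/9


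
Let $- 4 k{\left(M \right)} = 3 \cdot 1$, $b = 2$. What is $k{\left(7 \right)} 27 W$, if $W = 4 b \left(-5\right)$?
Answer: $810$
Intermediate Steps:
$k{\left(M \right)} = - \frac{3}{4}$ ($k{\left(M \right)} = - \frac{3 \cdot 1}{4} = \left(- \frac{1}{4}\right) 3 = - \frac{3}{4}$)
$W = -40$ ($W = 4 \cdot 2 \left(-5\right) = 8 \left(-5\right) = -40$)
$k{\left(7 \right)} 27 W = \left(- \frac{3}{4}\right) 27 \left(-40\right) = \left(- \frac{81}{4}\right) \left(-40\right) = 810$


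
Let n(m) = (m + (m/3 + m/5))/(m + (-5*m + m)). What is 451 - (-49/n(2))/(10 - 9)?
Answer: 8168/23 ≈ 355.13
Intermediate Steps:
n(m) = -23/45 (n(m) = (m + (m*(⅓) + m*(⅕)))/(m - 4*m) = (m + (m/3 + m/5))/((-3*m)) = (m + 8*m/15)*(-1/(3*m)) = (23*m/15)*(-1/(3*m)) = -23/45)
451 - (-49/n(2))/(10 - 9) = 451 - (-49/(-23/45))/(10 - 9) = 451 - (-49*(-45/23))/1 = 451 - 2205/23 = 8168/23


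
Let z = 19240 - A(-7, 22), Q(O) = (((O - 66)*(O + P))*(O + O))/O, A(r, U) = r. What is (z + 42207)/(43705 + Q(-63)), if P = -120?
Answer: 61454/90919 ≈ 0.67592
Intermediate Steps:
Q(O) = 2*(-120 + O)*(-66 + O) (Q(O) = (((O - 66)*(O - 120))*(O + O))/O = (((-66 + O)*(-120 + O))*(2*O))/O = (((-120 + O)*(-66 + O))*(2*O))/O = (2*O*(-120 + O)*(-66 + O))/O = 2*(-120 + O)*(-66 + O))
z = 19247 (z = 19240 - 1*(-7) = 19240 + 7 = 19247)
(z + 42207)/(43705 + Q(-63)) = (19247 + 42207)/(43705 + (15840 - 372*(-63) + 2*(-63)**2)) = 61454/(43705 + (15840 + 23436 + 2*3969)) = 61454/(43705 + (15840 + 23436 + 7938)) = 61454/(43705 + 47214) = 61454/90919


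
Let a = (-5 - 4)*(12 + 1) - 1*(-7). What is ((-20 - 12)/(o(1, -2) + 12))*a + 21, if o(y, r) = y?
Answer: 3793/13 ≈ 291.77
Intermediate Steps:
a = -110 (a = -9*13 + 7 = -117 + 7 = -110)
((-20 - 12)/(o(1, -2) + 12))*a + 21 = ((-20 - 12)/(1 + 12))*(-110) + 21 = -32/13*(-110) + 21 = 3520/13 + 21 = 3793/13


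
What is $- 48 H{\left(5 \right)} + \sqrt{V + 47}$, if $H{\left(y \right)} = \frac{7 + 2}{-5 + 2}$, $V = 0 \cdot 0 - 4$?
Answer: $144 + \sqrt{43} \approx 150.56$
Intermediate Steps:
$V = -4$ ($V = 0 - 4 = -4$)
$H{\left(y \right)} = -3$ ($H{\left(y \right)} = \frac{9}{-3} = 9 \left(- \frac{1}{3}\right) = -3$)
$- 48 H{\left(5 \right)} + \sqrt{V + 47} = \left(-48\right) \left(-3\right) + \sqrt{-4 + 47} = 144 + \sqrt{43}$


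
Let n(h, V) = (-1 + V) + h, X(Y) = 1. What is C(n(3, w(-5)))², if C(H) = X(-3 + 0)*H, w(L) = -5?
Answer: 9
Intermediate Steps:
n(h, V) = -1 + V + h
C(H) = H (C(H) = 1*H = H)
C(n(3, w(-5)))² = (-1 - 5 + 3)² = (-3)² = 9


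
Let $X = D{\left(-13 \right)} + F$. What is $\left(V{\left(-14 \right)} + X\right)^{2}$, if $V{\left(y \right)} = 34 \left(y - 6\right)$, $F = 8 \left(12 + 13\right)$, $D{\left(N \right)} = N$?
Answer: $243049$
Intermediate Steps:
$F = 200$ ($F = 8 \cdot 25 = 200$)
$V{\left(y \right)} = -204 + 34 y$ ($V{\left(y \right)} = 34 \left(y - 6\right) = 34 \left(-6 + y\right) = -204 + 34 y$)
$X = 187$ ($X = -13 + 200 = 187$)
$\left(V{\left(-14 \right)} + X\right)^{2} = \left(\left(-204 + 34 \left(-14\right)\right) + 187\right)^{2} = \left(\left(-204 - 476\right) + 187\right)^{2} = \left(-680 + 187\right)^{2} = \left(-493\right)^{2} = 243049$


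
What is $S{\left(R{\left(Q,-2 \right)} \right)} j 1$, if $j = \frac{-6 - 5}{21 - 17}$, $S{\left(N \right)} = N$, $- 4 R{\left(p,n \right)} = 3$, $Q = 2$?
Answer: $\frac{33}{16} \approx 2.0625$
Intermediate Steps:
$R{\left(p,n \right)} = - \frac{3}{4}$ ($R{\left(p,n \right)} = \left(- \frac{1}{4}\right) 3 = - \frac{3}{4}$)
$j = - \frac{11}{4} \approx -2.75$
$S{\left(R{\left(Q,-2 \right)} \right)} j 1 = \left(- \frac{3}{4}\right) \left(- \frac{11}{4}\right) 1 = \frac{33}{16} \cdot 1 = \frac{33}{16}$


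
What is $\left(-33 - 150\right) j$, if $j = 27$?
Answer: $-4941$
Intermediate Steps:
$\left(-33 - 150\right) j = \left(-33 - 150\right) 27 = \left(-183\right) 27 = -4941$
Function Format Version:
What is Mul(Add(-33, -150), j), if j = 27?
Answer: -4941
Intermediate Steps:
Mul(Add(-33, -150), j) = Mul(Add(-33, -150), 27) = Mul(-183, 27) = -4941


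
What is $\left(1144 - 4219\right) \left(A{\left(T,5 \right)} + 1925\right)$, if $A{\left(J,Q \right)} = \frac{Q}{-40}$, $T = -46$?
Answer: $- \frac{47351925}{8} \approx -5.919 \cdot 10^{6}$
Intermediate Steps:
$A{\left(J,Q \right)} = - \frac{Q}{40}$ ($A{\left(J,Q \right)} = Q \left(- \frac{1}{40}\right) = - \frac{Q}{40}$)
$\left(1144 - 4219\right) \left(A{\left(T,5 \right)} + 1925\right) = \left(1144 - 4219\right) \left(\left(- \frac{1}{40}\right) 5 + 1925\right) = - 3075 \left(- \frac{1}{8} + 1925\right) = \left(-3075\right) \frac{15399}{8} = - \frac{47351925}{8}$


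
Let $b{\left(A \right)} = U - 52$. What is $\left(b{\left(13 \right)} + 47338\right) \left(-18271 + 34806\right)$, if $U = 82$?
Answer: $783229880$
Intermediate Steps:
$b{\left(A \right)} = 30$ ($b{\left(A \right)} = 82 - 52 = 30$)
$\left(b{\left(13 \right)} + 47338\right) \left(-18271 + 34806\right) = \left(30 + 47338\right) \left(-18271 + 34806\right) = 47368 \cdot 16535 = 783229880$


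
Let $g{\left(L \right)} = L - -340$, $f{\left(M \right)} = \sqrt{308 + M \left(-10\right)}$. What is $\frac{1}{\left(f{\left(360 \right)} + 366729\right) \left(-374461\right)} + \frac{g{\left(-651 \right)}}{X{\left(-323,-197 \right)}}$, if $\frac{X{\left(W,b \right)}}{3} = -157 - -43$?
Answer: $\frac{15662370777121933625}{17223571722889374246} + \frac{2 i \sqrt{823}}{50361320827161913} \approx 0.90936 + 1.1393 \cdot 10^{-15} i$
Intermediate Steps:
$f{\left(M \right)} = \sqrt{308 - 10 M}$
$X{\left(W,b \right)} = -342$ ($X{\left(W,b \right)} = 3 \left(-157 - -43\right) = 3 \left(-157 + 43\right) = 3 \left(-114\right) = -342$)
$g{\left(L \right)} = 340 + L$ ($g{\left(L \right)} = L + 340 = 340 + L$)
$\frac{1}{\left(f{\left(360 \right)} + 366729\right) \left(-374461\right)} + \frac{g{\left(-651 \right)}}{X{\left(-323,-197 \right)}} = \frac{1}{\left(\sqrt{308 - 3600} + 366729\right) \left(-374461\right)} + \frac{340 - 651}{-342} = \frac{1}{\sqrt{308 - 3600} + 366729} \left(- \frac{1}{374461}\right) - - \frac{311}{342} = \frac{1}{\sqrt{-3292} + 366729} \left(- \frac{1}{374461}\right) + \frac{311}{342} = \frac{1}{2 i \sqrt{823} + 366729} \left(- \frac{1}{374461}\right) + \frac{311}{342} = \frac{1}{366729 + 2 i \sqrt{823}} \left(- \frac{1}{374461}\right) + \frac{311}{342} = - \frac{1}{374461 \left(366729 + 2 i \sqrt{823}\right)} + \frac{311}{342} = \frac{311}{342} - \frac{1}{374461 \left(366729 + 2 i \sqrt{823}\right)}$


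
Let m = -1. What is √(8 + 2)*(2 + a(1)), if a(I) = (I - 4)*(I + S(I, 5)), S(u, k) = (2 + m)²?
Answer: -4*√10 ≈ -12.649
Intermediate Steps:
S(u, k) = 1 (S(u, k) = (2 - 1)² = 1² = 1)
a(I) = (1 + I)*(-4 + I) (a(I) = (I - 4)*(I + 1) = (-4 + I)*(1 + I) = (1 + I)*(-4 + I))
√(8 + 2)*(2 + a(1)) = √(8 + 2)*(2 + (-4 + 1² - 3*1)) = √10*(2 + (-4 + 1 - 3)) = √10*(2 - 6) = √10*(-4) = -4*√10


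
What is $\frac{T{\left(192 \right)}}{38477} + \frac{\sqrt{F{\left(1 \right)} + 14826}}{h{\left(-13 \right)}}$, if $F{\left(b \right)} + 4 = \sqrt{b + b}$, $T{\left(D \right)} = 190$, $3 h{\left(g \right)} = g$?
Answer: $\frac{190}{38477} - \frac{3 \sqrt{14822 + \sqrt{2}}}{13} \approx -28.092$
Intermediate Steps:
$h{\left(g \right)} = \frac{g}{3}$
$F{\left(b \right)} = -4 + \sqrt{2} \sqrt{b}$ ($F{\left(b \right)} = -4 + \sqrt{b + b} = -4 + \sqrt{2 b} = -4 + \sqrt{2} \sqrt{b}$)
$\frac{T{\left(192 \right)}}{38477} + \frac{\sqrt{F{\left(1 \right)} + 14826}}{h{\left(-13 \right)}} = \frac{190}{38477} + \frac{\sqrt{\left(-4 + \sqrt{2} \sqrt{1}\right) + 14826}}{\frac{1}{3} \left(-13\right)} = 190 \cdot \frac{1}{38477} + \frac{\sqrt{\left(-4 + \sqrt{2} \cdot 1\right) + 14826}}{- \frac{13}{3}} = \frac{190}{38477} + \sqrt{\left(-4 + \sqrt{2}\right) + 14826} \left(- \frac{3}{13}\right) = \frac{190}{38477} + \sqrt{14822 + \sqrt{2}} \left(- \frac{3}{13}\right) = \frac{190}{38477} - \frac{3 \sqrt{14822 + \sqrt{2}}}{13}$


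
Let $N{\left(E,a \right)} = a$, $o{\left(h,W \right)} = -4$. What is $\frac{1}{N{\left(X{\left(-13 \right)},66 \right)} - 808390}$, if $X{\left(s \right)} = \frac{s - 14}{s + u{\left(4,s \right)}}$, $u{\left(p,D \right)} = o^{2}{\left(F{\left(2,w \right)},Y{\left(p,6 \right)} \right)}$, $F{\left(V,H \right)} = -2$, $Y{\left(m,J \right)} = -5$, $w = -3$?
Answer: $- \frac{1}{808324} \approx -1.2371 \cdot 10^{-6}$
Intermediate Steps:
$u{\left(p,D \right)} = 16$ ($u{\left(p,D \right)} = \left(-4\right)^{2} = 16$)
$X{\left(s \right)} = \frac{-14 + s}{16 + s}$ ($X{\left(s \right)} = \frac{s - 14}{s + 16} = \frac{-14 + s}{16 + s}$)
$\frac{1}{N{\left(X{\left(-13 \right)},66 \right)} - 808390} = \frac{1}{66 - 808390} = \frac{1}{-808324} = - \frac{1}{808324}$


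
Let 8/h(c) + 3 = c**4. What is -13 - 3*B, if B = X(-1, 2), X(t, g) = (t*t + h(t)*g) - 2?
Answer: 14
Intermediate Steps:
h(c) = 8/(-3 + c**4)
X(t, g) = -2 + t**2 + 8*g/(-3 + t**4) (X(t, g) = (t*t + (8/(-3 + t**4))*g) - 2 = (t**2 + 8*g/(-3 + t**4)) - 2 = -2 + t**2 + 8*g/(-3 + t**4))
B = -9 (B = (8*2 + (-3 + (-1)**4)*(-2 + (-1)**2))/(-3 + (-1)**4) = (16 + (-3 + 1)*(-2 + 1))/(-3 + 1) = (16 - 2*(-1))/(-2) = -(16 + 2)/2 = -1/2*18 = -9)
-13 - 3*B = -13 - 3*(-9) = -13 + 27 = 14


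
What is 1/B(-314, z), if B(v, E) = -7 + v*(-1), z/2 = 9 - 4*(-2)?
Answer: 1/307 ≈ 0.0032573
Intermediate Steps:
z = 34 (z = 2*(9 - 4*(-2)) = 2*(9 + 8) = 2*17 = 34)
B(v, E) = -7 - v
1/B(-314, z) = 1/(-7 - 1*(-314)) = 1/(-7 + 314) = 1/307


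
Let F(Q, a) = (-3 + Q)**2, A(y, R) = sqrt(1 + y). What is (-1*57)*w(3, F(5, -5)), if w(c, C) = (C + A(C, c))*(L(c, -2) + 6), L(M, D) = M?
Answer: -2052 - 513*sqrt(5) ≈ -3199.1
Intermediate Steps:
w(c, C) = (6 + c)*(C + sqrt(1 + C)) (w(c, C) = (C + sqrt(1 + C))*(c + 6) = (C + sqrt(1 + C))*(6 + c) = (6 + c)*(C + sqrt(1 + C)))
(-1*57)*w(3, F(5, -5)) = (-1*57)*(6*(-3 + 5)**2 + 6*sqrt(1 + (-3 + 5)**2) + (-3 + 5)**2*3 + 3*sqrt(1 + (-3 + 5)**2)) = -57*(6*2**2 + 6*sqrt(1 + 2**2) + 2**2*3 + 3*sqrt(1 + 2**2)) = -57*(6*4 + 6*sqrt(1 + 4) + 4*3 + 3*sqrt(1 + 4)) = -57*(24 + 6*sqrt(5) + 12 + 3*sqrt(5)) = -57*(36 + 9*sqrt(5)) = -2052 - 513*sqrt(5)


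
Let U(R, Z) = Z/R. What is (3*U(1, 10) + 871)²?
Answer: 811801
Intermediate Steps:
(3*U(1, 10) + 871)² = (3*(10/1) + 871)² = (3*(10*1) + 871)² = (3*10 + 871)² = (30 + 871)² = 901² = 811801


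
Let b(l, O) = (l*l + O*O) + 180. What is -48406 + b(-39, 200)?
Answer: -6705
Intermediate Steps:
b(l, O) = 180 + O² + l² (b(l, O) = (l² + O²) + 180 = (O² + l²) + 180 = 180 + O² + l²)
-48406 + b(-39, 200) = -48406 + (180 + 200² + (-39)²) = -48406 + (180 + 40000 + 1521) = -48406 + 41701 = -6705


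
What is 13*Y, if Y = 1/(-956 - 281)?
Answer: -13/1237 ≈ -0.010509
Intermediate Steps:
Y = -1/1237 (Y = 1/(-1237) = -1/1237 ≈ -0.00080841)
13*Y = 13*(-1/1237) = -13/1237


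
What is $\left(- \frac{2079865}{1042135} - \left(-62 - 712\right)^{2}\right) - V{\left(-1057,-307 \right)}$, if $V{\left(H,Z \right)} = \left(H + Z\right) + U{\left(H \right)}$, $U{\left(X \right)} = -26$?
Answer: $- \frac{124574315895}{208427} \approx -5.9769 \cdot 10^{5}$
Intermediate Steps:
$V{\left(H,Z \right)} = -26 + H + Z$ ($V{\left(H,Z \right)} = \left(H + Z\right) - 26 = -26 + H + Z$)
$\left(- \frac{2079865}{1042135} - \left(-62 - 712\right)^{2}\right) - V{\left(-1057,-307 \right)} = \left(- \frac{2079865}{1042135} - \left(-62 - 712\right)^{2}\right) - \left(-26 - 1057 - 307\right) = \left(\left(-2079865\right) \frac{1}{1042135} - \left(-774\right)^{2}\right) - -1390 = \left(- \frac{415973}{208427} - 599076\right) + 1390 = - \frac{124864029425}{208427} + 1390 = - \frac{124574315895}{208427}$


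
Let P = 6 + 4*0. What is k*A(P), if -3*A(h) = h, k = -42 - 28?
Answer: 140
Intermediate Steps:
P = 6 (P = 6 + 0 = 6)
k = -70
A(h) = -h/3
k*A(P) = -(-70)*6/3 = -70*(-2) = 140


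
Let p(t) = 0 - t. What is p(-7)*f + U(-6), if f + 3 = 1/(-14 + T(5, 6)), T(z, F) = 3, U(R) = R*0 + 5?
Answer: -183/11 ≈ -16.636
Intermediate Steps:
p(t) = -t
U(R) = 5 (U(R) = 0 + 5 = 5)
f = -34/11 (f = -3 + 1/(-14 + 3) = -3 + 1/(-11) = -3 - 1/11 = -34/11 ≈ -3.0909)
p(-7)*f + U(-6) = -1*(-7)*(-34/11) + 5 = 7*(-34/11) + 5 = -238/11 + 5 = -183/11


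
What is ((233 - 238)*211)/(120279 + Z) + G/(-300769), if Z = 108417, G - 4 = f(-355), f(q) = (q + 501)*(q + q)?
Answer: 3341200183/9826381032 ≈ 0.34002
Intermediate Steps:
f(q) = 2*q*(501 + q) (f(q) = (501 + q)*(2*q) = 2*q*(501 + q))
G = -103656 (G = 4 + 2*(-355)*(501 - 355) = 4 + 2*(-355)*146 = 4 - 103660 = -103656)
((233 - 238)*211)/(120279 + Z) + G/(-300769) = ((233 - 238)*211)/(120279 + 108417) - 103656/(-300769) = -5*211/228696 - 103656*(-1/300769) = -1055*1/228696 + 14808/42967 = -1055/228696 + 14808/42967 = 3341200183/9826381032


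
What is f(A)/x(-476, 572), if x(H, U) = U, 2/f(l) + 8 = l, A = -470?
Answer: -1/136708 ≈ -7.3149e-6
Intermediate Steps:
f(l) = 2/(-8 + l)
f(A)/x(-476, 572) = (2/(-8 - 470))/572 = (2/(-478))*(1/572) = (2*(-1/478))*(1/572) = -1/239*1/572 = -1/136708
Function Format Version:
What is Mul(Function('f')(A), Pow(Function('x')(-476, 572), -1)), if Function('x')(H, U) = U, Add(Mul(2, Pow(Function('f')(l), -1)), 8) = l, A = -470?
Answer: Rational(-1, 136708) ≈ -7.3149e-6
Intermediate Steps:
Function('f')(l) = Mul(2, Pow(Add(-8, l), -1))
Mul(Function('f')(A), Pow(Function('x')(-476, 572), -1)) = Mul(Mul(2, Pow(Add(-8, -470), -1)), Pow(572, -1)) = Mul(Mul(2, Pow(-478, -1)), Rational(1, 572)) = Mul(Mul(2, Rational(-1, 478)), Rational(1, 572)) = Mul(Rational(-1, 239), Rational(1, 572)) = Rational(-1, 136708)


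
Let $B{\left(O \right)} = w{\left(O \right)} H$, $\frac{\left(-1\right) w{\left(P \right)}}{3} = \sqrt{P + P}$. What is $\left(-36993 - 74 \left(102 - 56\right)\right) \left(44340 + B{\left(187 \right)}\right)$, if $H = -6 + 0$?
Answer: $-1791202980 - 727146 \sqrt{374} \approx -1.8053 \cdot 10^{9}$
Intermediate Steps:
$w{\left(P \right)} = - 3 \sqrt{2} \sqrt{P}$ ($w{\left(P \right)} = - 3 \sqrt{P + P} = - 3 \sqrt{2 P} = - 3 \sqrt{2} \sqrt{P}$)
$H = -6$
$B{\left(O \right)} = 18 \sqrt{2} \sqrt{O}$ ($B{\left(O \right)} = - 3 \sqrt{2} \sqrt{O} \left(-6\right) = 18 \sqrt{2} \sqrt{O}$)
$\left(-36993 - 74 \left(102 - 56\right)\right) \left(44340 + B{\left(187 \right)}\right) = \left(-36993 - 74 \left(102 - 56\right)\right) \left(44340 + 18 \sqrt{2} \sqrt{187}\right) = \left(-36993 - 3404\right) \left(44340 + 18 \sqrt{374}\right) = - 40397 \left(44340 + 18 \sqrt{374}\right) = -1791202980 - 727146 \sqrt{374}$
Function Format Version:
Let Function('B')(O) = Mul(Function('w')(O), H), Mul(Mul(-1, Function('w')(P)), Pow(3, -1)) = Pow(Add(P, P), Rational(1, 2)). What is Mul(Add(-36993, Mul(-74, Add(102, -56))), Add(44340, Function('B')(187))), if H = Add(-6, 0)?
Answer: Add(-1791202980, Mul(-727146, Pow(374, Rational(1, 2)))) ≈ -1.8053e+9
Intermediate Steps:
Function('w')(P) = Mul(-3, Pow(2, Rational(1, 2)), Pow(P, Rational(1, 2))) (Function('w')(P) = Mul(-3, Pow(Add(P, P), Rational(1, 2))) = Mul(-3, Pow(Mul(2, P), Rational(1, 2))) = Mul(-3, Mul(Pow(2, Rational(1, 2)), Pow(P, Rational(1, 2)))) = Mul(-3, Pow(2, Rational(1, 2)), Pow(P, Rational(1, 2))))
H = -6
Function('B')(O) = Mul(18, Pow(2, Rational(1, 2)), Pow(O, Rational(1, 2))) (Function('B')(O) = Mul(Mul(-3, Pow(2, Rational(1, 2)), Pow(O, Rational(1, 2))), -6) = Mul(18, Pow(2, Rational(1, 2)), Pow(O, Rational(1, 2))))
Mul(Add(-36993, Mul(-74, Add(102, -56))), Add(44340, Function('B')(187))) = Mul(Add(-36993, Mul(-74, Add(102, -56))), Add(44340, Mul(18, Pow(2, Rational(1, 2)), Pow(187, Rational(1, 2))))) = Mul(Add(-36993, Mul(-74, 46)), Add(44340, Mul(18, Pow(374, Rational(1, 2))))) = Mul(Add(-36993, -3404), Add(44340, Mul(18, Pow(374, Rational(1, 2))))) = Mul(-40397, Add(44340, Mul(18, Pow(374, Rational(1, 2))))) = Add(-1791202980, Mul(-727146, Pow(374, Rational(1, 2))))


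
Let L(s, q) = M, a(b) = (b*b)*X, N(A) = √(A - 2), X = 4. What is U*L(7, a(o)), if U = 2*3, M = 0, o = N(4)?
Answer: 0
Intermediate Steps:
N(A) = √(-2 + A)
o = √2 (o = √(-2 + 4) = √2 ≈ 1.4142)
a(b) = 4*b² (a(b) = (b*b)*4 = b²*4 = 4*b²)
L(s, q) = 0
U = 6
U*L(7, a(o)) = 6*0 = 0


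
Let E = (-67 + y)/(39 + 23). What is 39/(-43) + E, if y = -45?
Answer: -3617/1333 ≈ -2.7134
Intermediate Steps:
E = -56/31 (E = (-67 - 45)/(39 + 23) = -112/62 = -112*1/62 = -56/31 ≈ -1.8065)
39/(-43) + E = 39/(-43) - 56/31 = -1/43*39 - 56/31 = -39/43 - 56/31 = -3617/1333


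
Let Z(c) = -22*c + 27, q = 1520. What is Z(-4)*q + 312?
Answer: 175112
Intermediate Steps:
Z(c) = 27 - 22*c
Z(-4)*q + 312 = (27 - 22*(-4))*1520 + 312 = (27 + 88)*1520 + 312 = 115*1520 + 312 = 174800 + 312 = 175112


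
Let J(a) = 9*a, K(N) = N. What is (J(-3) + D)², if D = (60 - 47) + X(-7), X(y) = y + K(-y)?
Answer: 196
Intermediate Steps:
X(y) = 0 (X(y) = y - y = 0)
D = 13 (D = (60 - 47) + 0 = 13 + 0 = 13)
(J(-3) + D)² = (9*(-3) + 13)² = (-27 + 13)² = (-14)² = 196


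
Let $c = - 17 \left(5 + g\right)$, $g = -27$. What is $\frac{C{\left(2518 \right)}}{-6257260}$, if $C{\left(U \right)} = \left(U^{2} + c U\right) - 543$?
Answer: $- \frac{7281513}{6257260} \approx -1.1637$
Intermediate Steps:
$c = 374$ ($c = - 17 \left(5 - 27\right) = \left(-17\right) \left(-22\right) = 374$)
$C{\left(U \right)} = -543 + U^{2} + 374 U$ ($C{\left(U \right)} = \left(U^{2} + 374 U\right) - 543 = -543 + U^{2} + 374 U$)
$\frac{C{\left(2518 \right)}}{-6257260} = \frac{-543 + 2518^{2} + 374 \cdot 2518}{-6257260} = \left(-543 + 6340324 + 941732\right) \left(- \frac{1}{6257260}\right) = 7281513 \left(- \frac{1}{6257260}\right) = - \frac{7281513}{6257260}$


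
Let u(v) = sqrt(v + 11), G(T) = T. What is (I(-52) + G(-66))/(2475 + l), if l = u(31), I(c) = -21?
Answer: -2475/70409 + sqrt(42)/70409 ≈ -0.035060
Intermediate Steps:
u(v) = sqrt(11 + v)
l = sqrt(42) (l = sqrt(11 + 31) = sqrt(42) ≈ 6.4807)
(I(-52) + G(-66))/(2475 + l) = (-21 - 66)/(2475 + sqrt(42)) = -87/(2475 + sqrt(42))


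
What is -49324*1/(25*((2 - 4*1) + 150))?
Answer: -12331/925 ≈ -13.331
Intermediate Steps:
-49324*1/(25*((2 - 4*1) + 150)) = -49324*1/(25*((2 - 4) + 150)) = -49324*1/(25*(-2 + 150)) = -49324/(148*25) = -49324/3700 = -49324*1/3700 = -12331/925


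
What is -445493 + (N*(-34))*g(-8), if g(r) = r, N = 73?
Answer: -425637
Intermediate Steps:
-445493 + (N*(-34))*g(-8) = -445493 + (73*(-34))*(-8) = -445493 - 2482*(-8) = -445493 + 19856 = -425637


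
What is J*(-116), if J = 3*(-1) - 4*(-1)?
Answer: -116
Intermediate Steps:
J = 1 (J = -3 + 4 = 1)
J*(-116) = 1*(-116) = -116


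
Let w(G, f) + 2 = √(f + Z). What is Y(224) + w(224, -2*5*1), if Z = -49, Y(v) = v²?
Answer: 50174 + I*√59 ≈ 50174.0 + 7.6811*I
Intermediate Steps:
w(G, f) = -2 + √(-49 + f) (w(G, f) = -2 + √(f - 49) = -2 + √(-49 + f))
Y(224) + w(224, -2*5*1) = 224² + (-2 + √(-49 - 2*5*1)) = 50176 + (-2 + √(-49 - 10*1)) = 50176 + (-2 + √(-49 - 10)) = 50176 + (-2 + √(-59)) = 50176 + (-2 + I*√59) = 50174 + I*√59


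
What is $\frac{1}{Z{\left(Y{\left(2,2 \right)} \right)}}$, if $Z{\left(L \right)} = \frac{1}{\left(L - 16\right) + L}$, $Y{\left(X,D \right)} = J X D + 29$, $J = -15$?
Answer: $-78$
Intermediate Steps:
$Y{\left(X,D \right)} = 29 - 15 D X$ ($Y{\left(X,D \right)} = - 15 X D + 29 = - 15 D X + 29 = 29 - 15 D X$)
$Z{\left(L \right)} = \frac{1}{-16 + 2 L}$ ($Z{\left(L \right)} = \frac{1}{\left(-16 + L\right) + L} = \frac{1}{-16 + 2 L}$)
$\frac{1}{Z{\left(Y{\left(2,2 \right)} \right)}} = \frac{1}{\frac{1}{2} \frac{1}{-8 + \left(29 - 30 \cdot 2\right)}} = \frac{1}{\frac{1}{2} \frac{1}{-8 + \left(29 - 60\right)}} = \frac{1}{\frac{1}{2} \frac{1}{-8 - 31}} = \frac{1}{\frac{1}{2} \frac{1}{-39}} = \frac{1}{\frac{1}{2} \left(- \frac{1}{39}\right)} = \frac{1}{- \frac{1}{78}} = -78$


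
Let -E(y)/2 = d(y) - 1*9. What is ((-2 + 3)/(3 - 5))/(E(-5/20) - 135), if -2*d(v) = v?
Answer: 2/469 ≈ 0.0042644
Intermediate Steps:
d(v) = -v/2
E(y) = 18 + y (E(y) = -2*(-y/2 - 1*9) = -2*(-y/2 - 9) = -2*(-9 - y/2) = 18 + y)
((-2 + 3)/(3 - 5))/(E(-5/20) - 135) = ((-2 + 3)/(3 - 5))/((18 - 5/20) - 135) = (1/(-2))/((18 - 5*1/20) - 135) = (1*(-½))/((18 - ¼) - 135) = -1/(2*(71/4 - 135)) = -1/(2*(-469/4)) = -½*(-4/469) = 2/469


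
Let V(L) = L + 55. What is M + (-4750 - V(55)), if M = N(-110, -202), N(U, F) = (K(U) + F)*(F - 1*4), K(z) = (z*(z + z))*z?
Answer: 548408752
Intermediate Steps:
K(z) = 2*z³ (K(z) = (z*(2*z))*z = (2*z²)*z = 2*z³)
V(L) = 55 + L
N(U, F) = (-4 + F)*(F + 2*U³) (N(U, F) = (2*U³ + F)*(F - 1*4) = (F + 2*U³)*(F - 4) = (F + 2*U³)*(-4 + F) = (-4 + F)*(F + 2*U³))
M = 548413612 (M = (-202)² - 8*(-110)³ - 4*(-202) + 2*(-202)*(-110)³ = 40804 - 8*(-1331000) + 808 + 2*(-202)*(-1331000) = 40804 + 10648000 + 808 + 537724000 = 548413612)
M + (-4750 - V(55)) = 548413612 + (-4750 - (55 + 55)) = 548413612 + (-4750 - 1*110) = 548413612 + (-4750 - 110) = 548413612 - 4860 = 548408752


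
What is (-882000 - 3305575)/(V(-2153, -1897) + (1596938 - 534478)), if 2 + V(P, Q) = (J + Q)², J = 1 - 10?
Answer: -4187575/4695294 ≈ -0.89187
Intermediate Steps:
J = -9
V(P, Q) = -2 + (-9 + Q)²
(-882000 - 3305575)/(V(-2153, -1897) + (1596938 - 534478)) = (-882000 - 3305575)/((-2 + (-9 - 1897)²) + (1596938 - 534478)) = -4187575/((-2 + (-1906)²) + 1062460) = -4187575/((-2 + 3632836) + 1062460) = -4187575/(3632834 + 1062460) = -4187575/4695294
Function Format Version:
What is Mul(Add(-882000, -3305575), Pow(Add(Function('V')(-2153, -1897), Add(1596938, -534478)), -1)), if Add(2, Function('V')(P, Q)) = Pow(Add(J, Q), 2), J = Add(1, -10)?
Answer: Rational(-4187575, 4695294) ≈ -0.89187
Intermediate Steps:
J = -9
Function('V')(P, Q) = Add(-2, Pow(Add(-9, Q), 2))
Mul(Add(-882000, -3305575), Pow(Add(Function('V')(-2153, -1897), Add(1596938, -534478)), -1)) = Mul(Add(-882000, -3305575), Pow(Add(Add(-2, Pow(Add(-9, -1897), 2)), Add(1596938, -534478)), -1)) = Mul(-4187575, Pow(Add(Add(-2, Pow(-1906, 2)), 1062460), -1)) = Mul(-4187575, Pow(Add(Add(-2, 3632836), 1062460), -1)) = Mul(-4187575, Pow(Add(3632834, 1062460), -1)) = Mul(-4187575, Pow(4695294, -1)) = Mul(-4187575, Rational(1, 4695294)) = Rational(-4187575, 4695294)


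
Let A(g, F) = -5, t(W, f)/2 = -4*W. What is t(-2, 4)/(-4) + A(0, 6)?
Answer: -9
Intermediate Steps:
t(W, f) = -8*W (t(W, f) = 2*(-4*W) = -8*W)
t(-2, 4)/(-4) + A(0, 6) = (-8*(-2))/(-4) - 5 = -¼*16 - 5 = -4 - 5 = -9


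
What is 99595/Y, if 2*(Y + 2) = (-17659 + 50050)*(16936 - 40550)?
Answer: -99595/382440539 ≈ -0.00026042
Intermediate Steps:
Y = -382440539 (Y = -2 + ((-17659 + 50050)*(16936 - 40550))/2 = -2 + (32391*(-23614))/2 = -2 + (½)*(-764881074) = -2 - 382440537 = -382440539)
99595/Y = 99595/(-382440539) = 99595*(-1/382440539) = -99595/382440539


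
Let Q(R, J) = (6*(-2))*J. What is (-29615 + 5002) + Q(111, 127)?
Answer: -26137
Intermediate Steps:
Q(R, J) = -12*J
(-29615 + 5002) + Q(111, 127) = (-29615 + 5002) - 12*127 = -24613 - 1524 = -26137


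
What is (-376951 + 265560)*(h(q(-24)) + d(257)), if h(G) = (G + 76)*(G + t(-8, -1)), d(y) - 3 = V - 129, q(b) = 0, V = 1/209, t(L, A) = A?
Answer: 4702593847/209 ≈ 2.2500e+7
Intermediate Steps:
V = 1/209 ≈ 0.0047847
d(y) = -26333/209 (d(y) = 3 + (1/209 - 129) = 3 - 26960/209 = -26333/209)
h(G) = (-1 + G)*(76 + G) (h(G) = (G + 76)*(G - 1) = (76 + G)*(-1 + G) = (-1 + G)*(76 + G))
(-376951 + 265560)*(h(q(-24)) + d(257)) = (-376951 + 265560)*((-76 + 0² + 75*0) - 26333/209) = -111391*((-76 + 0 + 0) - 26333/209) = -111391*(-76 - 26333/209) = -111391*(-42217/209) = 4702593847/209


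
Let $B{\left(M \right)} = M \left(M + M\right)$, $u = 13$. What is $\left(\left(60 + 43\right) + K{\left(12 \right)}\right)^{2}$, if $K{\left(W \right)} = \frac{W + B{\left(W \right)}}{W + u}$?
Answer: $13225$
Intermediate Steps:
$B{\left(M \right)} = 2 M^{2}$ ($B{\left(M \right)} = M 2 M = 2 M^{2}$)
$K{\left(W \right)} = \frac{W + 2 W^{2}}{13 + W}$ ($K{\left(W \right)} = \frac{W + 2 W^{2}}{W + 13} = \frac{W + 2 W^{2}}{13 + W}$)
$\left(\left(60 + 43\right) + K{\left(12 \right)}\right)^{2} = \left(\left(60 + 43\right) + \frac{12 \left(1 + 2 \cdot 12\right)}{13 + 12}\right)^{2} = \left(103 + \frac{12 \left(1 + 24\right)}{25}\right)^{2} = \left(103 + 12 \cdot \frac{1}{25} \cdot 25\right)^{2} = \left(103 + 12\right)^{2} = 115^{2} = 13225$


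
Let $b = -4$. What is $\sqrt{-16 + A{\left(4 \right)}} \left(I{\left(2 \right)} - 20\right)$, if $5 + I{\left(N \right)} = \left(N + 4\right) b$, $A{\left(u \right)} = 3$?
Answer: $- 49 i \sqrt{13} \approx - 176.67 i$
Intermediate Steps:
$I{\left(N \right)} = -21 - 4 N$ ($I{\left(N \right)} = -5 + \left(N + 4\right) \left(-4\right) = -5 + \left(4 + N\right) \left(-4\right) = -5 - \left(16 + 4 N\right) = -21 - 4 N$)
$\sqrt{-16 + A{\left(4 \right)}} \left(I{\left(2 \right)} - 20\right) = \sqrt{-16 + 3} \left(\left(-21 - 8\right) - 20\right) = \sqrt{-13} \left(\left(-21 - 8\right) - 20\right) = i \sqrt{13} \left(-29 - 20\right) = i \sqrt{13} \left(-49\right) = - 49 i \sqrt{13}$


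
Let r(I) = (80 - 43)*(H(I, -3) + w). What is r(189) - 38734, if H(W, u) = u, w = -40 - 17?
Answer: -40954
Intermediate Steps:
w = -57
r(I) = -2220 (r(I) = (80 - 43)*(-3 - 57) = 37*(-60) = -2220)
r(189) - 38734 = -2220 - 38734 = -40954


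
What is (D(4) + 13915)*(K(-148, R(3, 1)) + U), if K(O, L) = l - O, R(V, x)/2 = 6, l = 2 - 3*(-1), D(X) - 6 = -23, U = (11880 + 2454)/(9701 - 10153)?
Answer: 190479039/113 ≈ 1.6857e+6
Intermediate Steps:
U = -7167/226 (U = 14334/(-452) = 14334*(-1/452) = -7167/226 ≈ -31.712)
D(X) = -17 (D(X) = 6 - 23 = -17)
l = 5 (l = 2 + 3 = 5)
R(V, x) = 12 (R(V, x) = 2*6 = 12)
K(O, L) = 5 - O
(D(4) + 13915)*(K(-148, R(3, 1)) + U) = (-17 + 13915)*((5 - 1*(-148)) - 7167/226) = 13898*((5 + 148) - 7167/226) = 13898*(153 - 7167/226) = 13898*(27411/226) = 190479039/113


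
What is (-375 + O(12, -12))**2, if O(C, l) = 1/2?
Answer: 561001/4 ≈ 1.4025e+5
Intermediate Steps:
O(C, l) = 1/2
(-375 + O(12, -12))**2 = (-375 + 1/2)**2 = (-749/2)**2 = 561001/4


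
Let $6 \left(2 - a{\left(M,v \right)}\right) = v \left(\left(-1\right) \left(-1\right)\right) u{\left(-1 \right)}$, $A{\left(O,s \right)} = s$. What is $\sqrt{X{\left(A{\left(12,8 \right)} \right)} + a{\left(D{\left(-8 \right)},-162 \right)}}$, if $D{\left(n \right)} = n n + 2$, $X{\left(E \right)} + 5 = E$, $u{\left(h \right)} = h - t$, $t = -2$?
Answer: $4 \sqrt{2} \approx 5.6569$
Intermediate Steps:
$u{\left(h \right)} = 2 + h$ ($u{\left(h \right)} = h - -2 = h + 2 = 2 + h$)
$X{\left(E \right)} = -5 + E$
$D{\left(n \right)} = 2 + n^{2}$ ($D{\left(n \right)} = n^{2} + 2 = 2 + n^{2}$)
$a{\left(M,v \right)} = 2 - \frac{v}{6}$ ($a{\left(M,v \right)} = 2 - \frac{v \left(\left(-1\right) \left(-1\right)\right) \left(2 - 1\right)}{6} = 2 - \frac{v 1 \cdot 1}{6} = 2 - \frac{v 1}{6} = 2 - \frac{v}{6}$)
$\sqrt{X{\left(A{\left(12,8 \right)} \right)} + a{\left(D{\left(-8 \right)},-162 \right)}} = \sqrt{\left(-5 + 8\right) + \left(2 - -27\right)} = \sqrt{3 + \left(2 + 27\right)} = \sqrt{3 + 29} = \sqrt{32} = 4 \sqrt{2}$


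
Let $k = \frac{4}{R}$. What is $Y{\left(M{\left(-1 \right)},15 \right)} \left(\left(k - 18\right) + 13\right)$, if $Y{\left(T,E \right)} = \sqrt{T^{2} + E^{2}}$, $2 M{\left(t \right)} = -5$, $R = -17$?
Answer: $- \frac{445 \sqrt{37}}{34} \approx -79.613$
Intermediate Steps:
$M{\left(t \right)} = - \frac{5}{2}$ ($M{\left(t \right)} = \frac{1}{2} \left(-5\right) = - \frac{5}{2}$)
$k = - \frac{4}{17}$ ($k = \frac{4}{-17} = 4 \left(- \frac{1}{17}\right) = - \frac{4}{17} \approx -0.23529$)
$Y{\left(T,E \right)} = \sqrt{E^{2} + T^{2}}$
$Y{\left(M{\left(-1 \right)},15 \right)} \left(\left(k - 18\right) + 13\right) = \sqrt{15^{2} + \left(- \frac{5}{2}\right)^{2}} \left(\left(- \frac{4}{17} - 18\right) + 13\right) = \sqrt{225 + \frac{25}{4}} \left(- \frac{310}{17} + 13\right) = \sqrt{\frac{925}{4}} \left(- \frac{89}{17}\right) = \frac{5 \sqrt{37}}{2} \left(- \frac{89}{17}\right) = - \frac{445 \sqrt{37}}{34}$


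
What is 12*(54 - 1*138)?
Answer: -1008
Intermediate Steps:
12*(54 - 1*138) = 12*(54 - 138) = 12*(-84) = -1008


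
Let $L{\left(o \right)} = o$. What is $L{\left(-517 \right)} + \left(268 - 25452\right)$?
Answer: $-25701$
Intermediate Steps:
$L{\left(-517 \right)} + \left(268 - 25452\right) = -517 + \left(268 - 25452\right) = -517 - 25184 = -25701$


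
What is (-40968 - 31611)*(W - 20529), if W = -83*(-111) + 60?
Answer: 816949224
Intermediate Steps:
W = 9273 (W = 9213 + 60 = 9273)
(-40968 - 31611)*(W - 20529) = (-40968 - 31611)*(9273 - 20529) = -72579*(-11256) = 816949224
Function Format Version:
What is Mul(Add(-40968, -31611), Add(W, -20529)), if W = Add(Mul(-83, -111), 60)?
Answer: 816949224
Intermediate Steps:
W = 9273 (W = Add(9213, 60) = 9273)
Mul(Add(-40968, -31611), Add(W, -20529)) = Mul(Add(-40968, -31611), Add(9273, -20529)) = Mul(-72579, -11256) = 816949224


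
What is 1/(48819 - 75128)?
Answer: -1/26309 ≈ -3.8010e-5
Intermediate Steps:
1/(48819 - 75128) = 1/(-26309) = -1/26309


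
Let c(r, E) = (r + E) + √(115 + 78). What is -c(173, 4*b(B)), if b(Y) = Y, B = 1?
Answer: -177 - √193 ≈ -190.89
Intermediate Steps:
c(r, E) = E + r + √193 (c(r, E) = (E + r) + √193 = E + r + √193)
-c(173, 4*b(B)) = -(4*1 + 173 + √193) = -(4 + 173 + √193) = -(177 + √193) = -177 - √193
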